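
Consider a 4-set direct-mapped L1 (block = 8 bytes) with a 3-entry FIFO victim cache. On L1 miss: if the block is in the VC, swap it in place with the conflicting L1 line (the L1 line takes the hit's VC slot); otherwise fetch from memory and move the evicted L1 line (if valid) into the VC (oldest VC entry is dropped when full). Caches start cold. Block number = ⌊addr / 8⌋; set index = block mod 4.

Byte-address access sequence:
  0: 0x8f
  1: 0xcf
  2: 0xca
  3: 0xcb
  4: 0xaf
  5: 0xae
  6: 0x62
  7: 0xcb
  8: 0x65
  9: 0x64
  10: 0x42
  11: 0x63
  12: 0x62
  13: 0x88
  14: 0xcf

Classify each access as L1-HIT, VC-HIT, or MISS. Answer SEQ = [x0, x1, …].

  [0] addr=0x8f blk=17 s=1: MISS | VC []
  [1] addr=0xcf blk=25 s=1: MISS | VC [17]
  [2] addr=0xca blk=25 s=1: L1-HIT | VC [17]
  [3] addr=0xcb blk=25 s=1: L1-HIT | VC [17]
  [4] addr=0xaf blk=21 s=1: MISS | VC [17, 25]
  [5] addr=0xae blk=21 s=1: L1-HIT | VC [17, 25]
  [6] addr=0x62 blk=12 s=0: MISS | VC [17, 25]
  [7] addr=0xcb blk=25 s=1: VC-HIT | VC [17, 21]
  [8] addr=0x65 blk=12 s=0: L1-HIT | VC [17, 21]
  [9] addr=0x64 blk=12 s=0: L1-HIT | VC [17, 21]
  [10] addr=0x42 blk=8 s=0: MISS | VC [17, 21, 12]
  [11] addr=0x63 blk=12 s=0: VC-HIT | VC [17, 21, 8]
  [12] addr=0x62 blk=12 s=0: L1-HIT | VC [17, 21, 8]
  [13] addr=0x88 blk=17 s=1: VC-HIT | VC [25, 21, 8]
  [14] addr=0xcf blk=25 s=1: VC-HIT | VC [17, 21, 8]

SEQ = [MISS, MISS, L1-HIT, L1-HIT, MISS, L1-HIT, MISS, VC-HIT, L1-HIT, L1-HIT, MISS, VC-HIT, L1-HIT, VC-HIT, VC-HIT]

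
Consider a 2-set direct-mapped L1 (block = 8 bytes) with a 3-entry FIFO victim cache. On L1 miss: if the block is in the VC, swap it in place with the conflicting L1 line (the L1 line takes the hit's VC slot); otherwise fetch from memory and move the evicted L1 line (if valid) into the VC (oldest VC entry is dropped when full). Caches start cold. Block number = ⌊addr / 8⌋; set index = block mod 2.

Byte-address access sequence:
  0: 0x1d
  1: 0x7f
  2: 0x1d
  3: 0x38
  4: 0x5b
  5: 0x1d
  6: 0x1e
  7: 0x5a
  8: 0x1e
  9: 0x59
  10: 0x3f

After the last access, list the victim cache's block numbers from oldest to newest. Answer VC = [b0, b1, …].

VC = [15, 3, 11]

  [0] addr=0x1d blk=3 s=1: MISS | VC []
  [1] addr=0x7f blk=15 s=1: MISS | VC [3]
  [2] addr=0x1d blk=3 s=1: VC-HIT | VC [15]
  [3] addr=0x38 blk=7 s=1: MISS | VC [15, 3]
  [4] addr=0x5b blk=11 s=1: MISS | VC [15, 3, 7]
  [5] addr=0x1d blk=3 s=1: VC-HIT | VC [15, 11, 7]
  [6] addr=0x1e blk=3 s=1: L1-HIT | VC [15, 11, 7]
  [7] addr=0x5a blk=11 s=1: VC-HIT | VC [15, 3, 7]
  [8] addr=0x1e blk=3 s=1: VC-HIT | VC [15, 11, 7]
  [9] addr=0x59 blk=11 s=1: VC-HIT | VC [15, 3, 7]
  [10] addr=0x3f blk=7 s=1: VC-HIT | VC [15, 3, 11]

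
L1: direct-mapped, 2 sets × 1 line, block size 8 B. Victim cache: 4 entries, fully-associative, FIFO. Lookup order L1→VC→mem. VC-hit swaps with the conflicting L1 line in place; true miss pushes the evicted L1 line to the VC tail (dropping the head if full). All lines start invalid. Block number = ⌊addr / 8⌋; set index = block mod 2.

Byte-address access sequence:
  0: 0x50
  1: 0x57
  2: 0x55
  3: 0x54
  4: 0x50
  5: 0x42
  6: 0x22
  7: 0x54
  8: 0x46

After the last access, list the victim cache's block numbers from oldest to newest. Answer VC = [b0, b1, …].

0: 0x50 (blk 10, set 0) → MISS  vc=[]
1: 0x57 (blk 10, set 0) → L1-HIT  vc=[]
2: 0x55 (blk 10, set 0) → L1-HIT  vc=[]
3: 0x54 (blk 10, set 0) → L1-HIT  vc=[]
4: 0x50 (blk 10, set 0) → L1-HIT  vc=[]
5: 0x42 (blk 8, set 0) → MISS  vc=[10]
6: 0x22 (blk 4, set 0) → MISS  vc=[10, 8]
7: 0x54 (blk 10, set 0) → VC-HIT  vc=[4, 8]
8: 0x46 (blk 8, set 0) → VC-HIT  vc=[4, 10]

VC = [4, 10]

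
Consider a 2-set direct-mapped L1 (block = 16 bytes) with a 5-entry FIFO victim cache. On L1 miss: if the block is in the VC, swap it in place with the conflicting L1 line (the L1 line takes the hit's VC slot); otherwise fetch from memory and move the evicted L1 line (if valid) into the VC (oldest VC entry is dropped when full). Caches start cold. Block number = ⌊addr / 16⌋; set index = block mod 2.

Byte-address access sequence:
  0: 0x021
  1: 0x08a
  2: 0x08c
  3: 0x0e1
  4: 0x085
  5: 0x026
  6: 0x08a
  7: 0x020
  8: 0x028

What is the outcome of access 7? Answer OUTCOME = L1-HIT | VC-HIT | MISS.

  [0] addr=0x21 blk=2 s=0: MISS | VC []
  [1] addr=0x8a blk=8 s=0: MISS | VC [2]
  [2] addr=0x8c blk=8 s=0: L1-HIT | VC [2]
  [3] addr=0xe1 blk=14 s=0: MISS | VC [2, 8]
  [4] addr=0x85 blk=8 s=0: VC-HIT | VC [2, 14]
  [5] addr=0x26 blk=2 s=0: VC-HIT | VC [8, 14]
  [6] addr=0x8a blk=8 s=0: VC-HIT | VC [2, 14]
  [7] addr=0x20 blk=2 s=0: VC-HIT | VC [8, 14]
  [8] addr=0x28 blk=2 s=0: L1-HIT | VC [8, 14]

OUTCOME = VC-HIT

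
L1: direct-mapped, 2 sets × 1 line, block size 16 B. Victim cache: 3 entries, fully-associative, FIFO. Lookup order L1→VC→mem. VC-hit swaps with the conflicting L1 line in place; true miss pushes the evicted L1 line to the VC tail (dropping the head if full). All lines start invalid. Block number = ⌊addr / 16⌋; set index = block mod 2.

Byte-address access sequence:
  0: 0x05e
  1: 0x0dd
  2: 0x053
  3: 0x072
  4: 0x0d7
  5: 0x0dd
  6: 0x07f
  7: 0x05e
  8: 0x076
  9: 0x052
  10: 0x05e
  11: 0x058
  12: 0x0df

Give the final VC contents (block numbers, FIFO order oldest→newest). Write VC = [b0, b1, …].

  [0] addr=0x5e blk=5 s=1: MISS | VC []
  [1] addr=0xdd blk=13 s=1: MISS | VC [5]
  [2] addr=0x53 blk=5 s=1: VC-HIT | VC [13]
  [3] addr=0x72 blk=7 s=1: MISS | VC [13, 5]
  [4] addr=0xd7 blk=13 s=1: VC-HIT | VC [7, 5]
  [5] addr=0xdd blk=13 s=1: L1-HIT | VC [7, 5]
  [6] addr=0x7f blk=7 s=1: VC-HIT | VC [13, 5]
  [7] addr=0x5e blk=5 s=1: VC-HIT | VC [13, 7]
  [8] addr=0x76 blk=7 s=1: VC-HIT | VC [13, 5]
  [9] addr=0x52 blk=5 s=1: VC-HIT | VC [13, 7]
  [10] addr=0x5e blk=5 s=1: L1-HIT | VC [13, 7]
  [11] addr=0x58 blk=5 s=1: L1-HIT | VC [13, 7]
  [12] addr=0xdf blk=13 s=1: VC-HIT | VC [5, 7]

VC = [5, 7]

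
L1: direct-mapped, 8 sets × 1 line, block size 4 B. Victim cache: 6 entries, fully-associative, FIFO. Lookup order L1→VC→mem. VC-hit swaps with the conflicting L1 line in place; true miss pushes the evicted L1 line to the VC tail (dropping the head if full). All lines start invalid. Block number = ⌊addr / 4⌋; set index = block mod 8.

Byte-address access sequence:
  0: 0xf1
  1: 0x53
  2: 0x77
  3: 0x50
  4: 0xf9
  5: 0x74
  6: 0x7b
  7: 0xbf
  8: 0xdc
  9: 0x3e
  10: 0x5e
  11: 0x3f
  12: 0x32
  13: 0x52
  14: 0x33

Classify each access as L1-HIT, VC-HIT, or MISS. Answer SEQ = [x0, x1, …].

SEQ = [MISS, MISS, MISS, L1-HIT, MISS, L1-HIT, MISS, MISS, MISS, MISS, MISS, VC-HIT, MISS, VC-HIT, VC-HIT]

0: 0xf1 (blk 60, set 4) → MISS  vc=[]
1: 0x53 (blk 20, set 4) → MISS  vc=[60]
2: 0x77 (blk 29, set 5) → MISS  vc=[60]
3: 0x50 (blk 20, set 4) → L1-HIT  vc=[60]
4: 0xf9 (blk 62, set 6) → MISS  vc=[60]
5: 0x74 (blk 29, set 5) → L1-HIT  vc=[60]
6: 0x7b (blk 30, set 6) → MISS  vc=[60, 62]
7: 0xbf (blk 47, set 7) → MISS  vc=[60, 62]
8: 0xdc (blk 55, set 7) → MISS  vc=[60, 62, 47]
9: 0x3e (blk 15, set 7) → MISS  vc=[60, 62, 47, 55]
10: 0x5e (blk 23, set 7) → MISS  vc=[60, 62, 47, 55, 15]
11: 0x3f (blk 15, set 7) → VC-HIT  vc=[60, 62, 47, 55, 23]
12: 0x32 (blk 12, set 4) → MISS  vc=[60, 62, 47, 55, 23, 20]
13: 0x52 (blk 20, set 4) → VC-HIT  vc=[60, 62, 47, 55, 23, 12]
14: 0x33 (blk 12, set 4) → VC-HIT  vc=[60, 62, 47, 55, 23, 20]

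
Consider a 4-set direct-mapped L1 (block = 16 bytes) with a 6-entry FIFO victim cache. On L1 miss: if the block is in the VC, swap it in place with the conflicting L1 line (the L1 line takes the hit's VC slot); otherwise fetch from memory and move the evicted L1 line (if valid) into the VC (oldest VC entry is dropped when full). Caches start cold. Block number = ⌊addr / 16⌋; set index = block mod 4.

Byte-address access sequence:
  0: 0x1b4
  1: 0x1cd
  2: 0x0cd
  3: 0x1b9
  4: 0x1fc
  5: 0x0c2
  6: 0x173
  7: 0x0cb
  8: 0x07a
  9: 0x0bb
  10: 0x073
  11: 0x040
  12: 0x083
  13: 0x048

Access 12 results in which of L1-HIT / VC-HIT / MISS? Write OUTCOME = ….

#0 0x1b4→b27/s3 MISS; vc=[]
#1 0x1cd→b28/s0 MISS; vc=[]
#2 0xcd→b12/s0 MISS; vc=[28]
#3 0x1b9→b27/s3 L1-HIT; vc=[28]
#4 0x1fc→b31/s3 MISS; vc=[28,27]
#5 0xc2→b12/s0 L1-HIT; vc=[28,27]
#6 0x173→b23/s3 MISS; vc=[28,27,31]
#7 0xcb→b12/s0 L1-HIT; vc=[28,27,31]
#8 0x7a→b7/s3 MISS; vc=[28,27,31,23]
#9 0xbb→b11/s3 MISS; vc=[28,27,31,23,7]
#10 0x73→b7/s3 VC-HIT; vc=[28,27,31,23,11]
#11 0x40→b4/s0 MISS; vc=[28,27,31,23,11,12]
#12 0x83→b8/s0 MISS; vc=[27,31,23,11,12,4]
#13 0x48→b4/s0 VC-HIT; vc=[27,31,23,11,12,8]

OUTCOME = MISS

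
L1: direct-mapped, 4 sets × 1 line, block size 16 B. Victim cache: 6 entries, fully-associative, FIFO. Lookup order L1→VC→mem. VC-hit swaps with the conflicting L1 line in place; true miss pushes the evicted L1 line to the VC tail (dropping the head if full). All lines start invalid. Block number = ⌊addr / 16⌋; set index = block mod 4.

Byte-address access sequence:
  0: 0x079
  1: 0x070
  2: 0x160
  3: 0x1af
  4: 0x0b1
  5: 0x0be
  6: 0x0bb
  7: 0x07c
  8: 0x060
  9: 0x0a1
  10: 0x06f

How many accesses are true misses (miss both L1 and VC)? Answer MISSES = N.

MISSES = 6

#0 0x79→b7/s3 MISS; vc=[]
#1 0x70→b7/s3 L1-HIT; vc=[]
#2 0x160→b22/s2 MISS; vc=[]
#3 0x1af→b26/s2 MISS; vc=[22]
#4 0xb1→b11/s3 MISS; vc=[22,7]
#5 0xbe→b11/s3 L1-HIT; vc=[22,7]
#6 0xbb→b11/s3 L1-HIT; vc=[22,7]
#7 0x7c→b7/s3 VC-HIT; vc=[22,11]
#8 0x60→b6/s2 MISS; vc=[22,11,26]
#9 0xa1→b10/s2 MISS; vc=[22,11,26,6]
#10 0x6f→b6/s2 VC-HIT; vc=[22,11,26,10]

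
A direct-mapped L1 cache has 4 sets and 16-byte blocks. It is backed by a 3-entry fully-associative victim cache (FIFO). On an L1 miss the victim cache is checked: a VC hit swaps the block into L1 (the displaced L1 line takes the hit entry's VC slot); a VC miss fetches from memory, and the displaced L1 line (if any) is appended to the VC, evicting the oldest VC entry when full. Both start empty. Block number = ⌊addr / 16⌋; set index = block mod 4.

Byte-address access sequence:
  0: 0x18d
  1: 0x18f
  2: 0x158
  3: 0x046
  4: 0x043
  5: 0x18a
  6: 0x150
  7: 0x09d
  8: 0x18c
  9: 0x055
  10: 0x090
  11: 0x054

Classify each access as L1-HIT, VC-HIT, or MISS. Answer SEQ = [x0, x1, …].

SEQ = [MISS, L1-HIT, MISS, MISS, L1-HIT, VC-HIT, L1-HIT, MISS, L1-HIT, MISS, VC-HIT, VC-HIT]

  [0] addr=0x18d blk=24 s=0: MISS | VC []
  [1] addr=0x18f blk=24 s=0: L1-HIT | VC []
  [2] addr=0x158 blk=21 s=1: MISS | VC []
  [3] addr=0x46 blk=4 s=0: MISS | VC [24]
  [4] addr=0x43 blk=4 s=0: L1-HIT | VC [24]
  [5] addr=0x18a blk=24 s=0: VC-HIT | VC [4]
  [6] addr=0x150 blk=21 s=1: L1-HIT | VC [4]
  [7] addr=0x9d blk=9 s=1: MISS | VC [4, 21]
  [8] addr=0x18c blk=24 s=0: L1-HIT | VC [4, 21]
  [9] addr=0x55 blk=5 s=1: MISS | VC [4, 21, 9]
  [10] addr=0x90 blk=9 s=1: VC-HIT | VC [4, 21, 5]
  [11] addr=0x54 blk=5 s=1: VC-HIT | VC [4, 21, 9]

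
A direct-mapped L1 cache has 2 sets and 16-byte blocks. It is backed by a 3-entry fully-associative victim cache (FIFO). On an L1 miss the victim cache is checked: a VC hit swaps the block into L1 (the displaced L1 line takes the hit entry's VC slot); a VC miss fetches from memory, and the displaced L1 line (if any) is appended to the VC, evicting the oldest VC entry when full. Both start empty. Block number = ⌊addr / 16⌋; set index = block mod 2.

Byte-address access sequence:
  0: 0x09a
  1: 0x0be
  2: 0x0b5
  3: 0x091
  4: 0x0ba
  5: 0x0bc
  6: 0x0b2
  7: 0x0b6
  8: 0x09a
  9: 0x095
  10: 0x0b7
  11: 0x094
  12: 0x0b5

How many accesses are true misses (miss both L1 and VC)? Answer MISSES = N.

0: 0x9a (blk 9, set 1) → MISS  vc=[]
1: 0xbe (blk 11, set 1) → MISS  vc=[9]
2: 0xb5 (blk 11, set 1) → L1-HIT  vc=[9]
3: 0x91 (blk 9, set 1) → VC-HIT  vc=[11]
4: 0xba (blk 11, set 1) → VC-HIT  vc=[9]
5: 0xbc (blk 11, set 1) → L1-HIT  vc=[9]
6: 0xb2 (blk 11, set 1) → L1-HIT  vc=[9]
7: 0xb6 (blk 11, set 1) → L1-HIT  vc=[9]
8: 0x9a (blk 9, set 1) → VC-HIT  vc=[11]
9: 0x95 (blk 9, set 1) → L1-HIT  vc=[11]
10: 0xb7 (blk 11, set 1) → VC-HIT  vc=[9]
11: 0x94 (blk 9, set 1) → VC-HIT  vc=[11]
12: 0xb5 (blk 11, set 1) → VC-HIT  vc=[9]

MISSES = 2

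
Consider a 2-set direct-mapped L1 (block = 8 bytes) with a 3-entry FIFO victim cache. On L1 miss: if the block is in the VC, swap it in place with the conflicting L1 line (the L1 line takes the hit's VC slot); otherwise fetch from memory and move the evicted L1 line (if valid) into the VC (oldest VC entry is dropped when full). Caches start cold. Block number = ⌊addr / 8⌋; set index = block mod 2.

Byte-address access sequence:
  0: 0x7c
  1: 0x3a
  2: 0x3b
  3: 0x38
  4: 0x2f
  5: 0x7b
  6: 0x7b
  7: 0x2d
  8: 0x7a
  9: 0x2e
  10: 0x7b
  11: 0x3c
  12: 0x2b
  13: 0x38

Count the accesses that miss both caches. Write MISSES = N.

MISSES = 3

  [0] addr=0x7c blk=15 s=1: MISS | VC []
  [1] addr=0x3a blk=7 s=1: MISS | VC [15]
  [2] addr=0x3b blk=7 s=1: L1-HIT | VC [15]
  [3] addr=0x38 blk=7 s=1: L1-HIT | VC [15]
  [4] addr=0x2f blk=5 s=1: MISS | VC [15, 7]
  [5] addr=0x7b blk=15 s=1: VC-HIT | VC [5, 7]
  [6] addr=0x7b blk=15 s=1: L1-HIT | VC [5, 7]
  [7] addr=0x2d blk=5 s=1: VC-HIT | VC [15, 7]
  [8] addr=0x7a blk=15 s=1: VC-HIT | VC [5, 7]
  [9] addr=0x2e blk=5 s=1: VC-HIT | VC [15, 7]
  [10] addr=0x7b blk=15 s=1: VC-HIT | VC [5, 7]
  [11] addr=0x3c blk=7 s=1: VC-HIT | VC [5, 15]
  [12] addr=0x2b blk=5 s=1: VC-HIT | VC [7, 15]
  [13] addr=0x38 blk=7 s=1: VC-HIT | VC [5, 15]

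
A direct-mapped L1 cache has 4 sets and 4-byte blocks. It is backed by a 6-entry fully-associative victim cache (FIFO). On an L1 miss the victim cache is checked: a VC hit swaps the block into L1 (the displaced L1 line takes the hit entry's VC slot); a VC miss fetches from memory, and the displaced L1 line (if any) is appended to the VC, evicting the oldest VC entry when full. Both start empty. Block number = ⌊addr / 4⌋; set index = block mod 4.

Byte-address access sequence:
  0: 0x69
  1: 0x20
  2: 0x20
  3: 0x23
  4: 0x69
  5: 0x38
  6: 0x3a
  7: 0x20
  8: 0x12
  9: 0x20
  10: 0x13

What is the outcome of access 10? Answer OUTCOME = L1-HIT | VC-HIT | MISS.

  [0] addr=0x69 blk=26 s=2: MISS | VC []
  [1] addr=0x20 blk=8 s=0: MISS | VC []
  [2] addr=0x20 blk=8 s=0: L1-HIT | VC []
  [3] addr=0x23 blk=8 s=0: L1-HIT | VC []
  [4] addr=0x69 blk=26 s=2: L1-HIT | VC []
  [5] addr=0x38 blk=14 s=2: MISS | VC [26]
  [6] addr=0x3a blk=14 s=2: L1-HIT | VC [26]
  [7] addr=0x20 blk=8 s=0: L1-HIT | VC [26]
  [8] addr=0x12 blk=4 s=0: MISS | VC [26, 8]
  [9] addr=0x20 blk=8 s=0: VC-HIT | VC [26, 4]
  [10] addr=0x13 blk=4 s=0: VC-HIT | VC [26, 8]

OUTCOME = VC-HIT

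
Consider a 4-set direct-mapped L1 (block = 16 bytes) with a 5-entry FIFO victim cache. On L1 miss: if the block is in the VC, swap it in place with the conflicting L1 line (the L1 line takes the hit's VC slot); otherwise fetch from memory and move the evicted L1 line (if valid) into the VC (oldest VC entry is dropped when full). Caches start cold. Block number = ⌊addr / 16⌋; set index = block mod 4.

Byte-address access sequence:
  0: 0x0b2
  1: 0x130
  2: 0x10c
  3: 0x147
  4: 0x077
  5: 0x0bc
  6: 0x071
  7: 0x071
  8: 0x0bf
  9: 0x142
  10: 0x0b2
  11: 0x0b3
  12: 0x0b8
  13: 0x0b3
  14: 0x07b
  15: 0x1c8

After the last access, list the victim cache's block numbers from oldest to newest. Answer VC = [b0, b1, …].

0: 0xb2 (blk 11, set 3) → MISS  vc=[]
1: 0x130 (blk 19, set 3) → MISS  vc=[11]
2: 0x10c (blk 16, set 0) → MISS  vc=[11]
3: 0x147 (blk 20, set 0) → MISS  vc=[11, 16]
4: 0x77 (blk 7, set 3) → MISS  vc=[11, 16, 19]
5: 0xbc (blk 11, set 3) → VC-HIT  vc=[7, 16, 19]
6: 0x71 (blk 7, set 3) → VC-HIT  vc=[11, 16, 19]
7: 0x71 (blk 7, set 3) → L1-HIT  vc=[11, 16, 19]
8: 0xbf (blk 11, set 3) → VC-HIT  vc=[7, 16, 19]
9: 0x142 (blk 20, set 0) → L1-HIT  vc=[7, 16, 19]
10: 0xb2 (blk 11, set 3) → L1-HIT  vc=[7, 16, 19]
11: 0xb3 (blk 11, set 3) → L1-HIT  vc=[7, 16, 19]
12: 0xb8 (blk 11, set 3) → L1-HIT  vc=[7, 16, 19]
13: 0xb3 (blk 11, set 3) → L1-HIT  vc=[7, 16, 19]
14: 0x7b (blk 7, set 3) → VC-HIT  vc=[11, 16, 19]
15: 0x1c8 (blk 28, set 0) → MISS  vc=[11, 16, 19, 20]

VC = [11, 16, 19, 20]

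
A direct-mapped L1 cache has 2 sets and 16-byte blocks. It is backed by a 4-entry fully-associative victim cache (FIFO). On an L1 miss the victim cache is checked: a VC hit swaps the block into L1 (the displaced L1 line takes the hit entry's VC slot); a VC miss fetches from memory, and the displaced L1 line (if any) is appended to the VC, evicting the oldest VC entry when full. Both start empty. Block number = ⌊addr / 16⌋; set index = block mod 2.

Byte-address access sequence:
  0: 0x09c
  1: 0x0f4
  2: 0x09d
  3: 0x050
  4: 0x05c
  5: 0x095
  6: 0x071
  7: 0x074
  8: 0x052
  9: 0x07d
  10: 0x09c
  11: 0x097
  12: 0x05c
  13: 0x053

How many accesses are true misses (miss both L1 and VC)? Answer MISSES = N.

#0 0x9c→b9/s1 MISS; vc=[]
#1 0xf4→b15/s1 MISS; vc=[9]
#2 0x9d→b9/s1 VC-HIT; vc=[15]
#3 0x50→b5/s1 MISS; vc=[15,9]
#4 0x5c→b5/s1 L1-HIT; vc=[15,9]
#5 0x95→b9/s1 VC-HIT; vc=[15,5]
#6 0x71→b7/s1 MISS; vc=[15,5,9]
#7 0x74→b7/s1 L1-HIT; vc=[15,5,9]
#8 0x52→b5/s1 VC-HIT; vc=[15,7,9]
#9 0x7d→b7/s1 VC-HIT; vc=[15,5,9]
#10 0x9c→b9/s1 VC-HIT; vc=[15,5,7]
#11 0x97→b9/s1 L1-HIT; vc=[15,5,7]
#12 0x5c→b5/s1 VC-HIT; vc=[15,9,7]
#13 0x53→b5/s1 L1-HIT; vc=[15,9,7]

MISSES = 4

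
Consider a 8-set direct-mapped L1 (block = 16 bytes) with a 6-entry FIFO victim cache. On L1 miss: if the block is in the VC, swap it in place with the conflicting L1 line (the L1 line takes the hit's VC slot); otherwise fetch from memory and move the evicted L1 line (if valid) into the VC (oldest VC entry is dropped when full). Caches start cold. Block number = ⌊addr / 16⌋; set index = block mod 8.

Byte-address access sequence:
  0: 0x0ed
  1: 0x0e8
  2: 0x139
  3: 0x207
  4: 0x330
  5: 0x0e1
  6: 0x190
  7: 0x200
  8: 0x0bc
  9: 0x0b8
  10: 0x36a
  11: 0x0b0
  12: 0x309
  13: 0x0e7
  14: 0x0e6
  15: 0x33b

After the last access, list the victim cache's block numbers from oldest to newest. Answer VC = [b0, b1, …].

VC = [19, 11, 54, 32]

  [0] addr=0xed blk=14 s=6: MISS | VC []
  [1] addr=0xe8 blk=14 s=6: L1-HIT | VC []
  [2] addr=0x139 blk=19 s=3: MISS | VC []
  [3] addr=0x207 blk=32 s=0: MISS | VC []
  [4] addr=0x330 blk=51 s=3: MISS | VC [19]
  [5] addr=0xe1 blk=14 s=6: L1-HIT | VC [19]
  [6] addr=0x190 blk=25 s=1: MISS | VC [19]
  [7] addr=0x200 blk=32 s=0: L1-HIT | VC [19]
  [8] addr=0xbc blk=11 s=3: MISS | VC [19, 51]
  [9] addr=0xb8 blk=11 s=3: L1-HIT | VC [19, 51]
  [10] addr=0x36a blk=54 s=6: MISS | VC [19, 51, 14]
  [11] addr=0xb0 blk=11 s=3: L1-HIT | VC [19, 51, 14]
  [12] addr=0x309 blk=48 s=0: MISS | VC [19, 51, 14, 32]
  [13] addr=0xe7 blk=14 s=6: VC-HIT | VC [19, 51, 54, 32]
  [14] addr=0xe6 blk=14 s=6: L1-HIT | VC [19, 51, 54, 32]
  [15] addr=0x33b blk=51 s=3: VC-HIT | VC [19, 11, 54, 32]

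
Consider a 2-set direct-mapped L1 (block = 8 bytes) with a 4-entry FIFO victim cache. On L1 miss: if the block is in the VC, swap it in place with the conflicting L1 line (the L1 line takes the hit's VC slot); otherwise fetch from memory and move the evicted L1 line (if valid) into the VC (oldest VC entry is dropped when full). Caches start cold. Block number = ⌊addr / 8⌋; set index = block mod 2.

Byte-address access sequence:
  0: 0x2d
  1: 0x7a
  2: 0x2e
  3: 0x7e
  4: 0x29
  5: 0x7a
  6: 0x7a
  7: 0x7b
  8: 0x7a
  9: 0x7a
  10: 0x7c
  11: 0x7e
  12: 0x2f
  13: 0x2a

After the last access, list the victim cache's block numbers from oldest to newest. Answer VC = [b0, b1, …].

VC = [15]

#0 0x2d→b5/s1 MISS; vc=[]
#1 0x7a→b15/s1 MISS; vc=[5]
#2 0x2e→b5/s1 VC-HIT; vc=[15]
#3 0x7e→b15/s1 VC-HIT; vc=[5]
#4 0x29→b5/s1 VC-HIT; vc=[15]
#5 0x7a→b15/s1 VC-HIT; vc=[5]
#6 0x7a→b15/s1 L1-HIT; vc=[5]
#7 0x7b→b15/s1 L1-HIT; vc=[5]
#8 0x7a→b15/s1 L1-HIT; vc=[5]
#9 0x7a→b15/s1 L1-HIT; vc=[5]
#10 0x7c→b15/s1 L1-HIT; vc=[5]
#11 0x7e→b15/s1 L1-HIT; vc=[5]
#12 0x2f→b5/s1 VC-HIT; vc=[15]
#13 0x2a→b5/s1 L1-HIT; vc=[15]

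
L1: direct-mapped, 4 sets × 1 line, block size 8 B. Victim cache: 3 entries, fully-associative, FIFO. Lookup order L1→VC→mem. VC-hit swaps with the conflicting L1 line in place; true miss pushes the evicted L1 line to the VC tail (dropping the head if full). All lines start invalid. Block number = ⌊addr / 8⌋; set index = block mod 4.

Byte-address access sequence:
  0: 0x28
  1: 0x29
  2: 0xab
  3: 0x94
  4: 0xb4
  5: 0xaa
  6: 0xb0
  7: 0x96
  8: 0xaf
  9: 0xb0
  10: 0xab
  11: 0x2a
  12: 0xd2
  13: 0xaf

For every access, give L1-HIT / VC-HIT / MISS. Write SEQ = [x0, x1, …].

SEQ = [MISS, L1-HIT, MISS, MISS, MISS, L1-HIT, L1-HIT, VC-HIT, L1-HIT, VC-HIT, L1-HIT, VC-HIT, MISS, VC-HIT]

  [0] addr=0x28 blk=5 s=1: MISS | VC []
  [1] addr=0x29 blk=5 s=1: L1-HIT | VC []
  [2] addr=0xab blk=21 s=1: MISS | VC [5]
  [3] addr=0x94 blk=18 s=2: MISS | VC [5]
  [4] addr=0xb4 blk=22 s=2: MISS | VC [5, 18]
  [5] addr=0xaa blk=21 s=1: L1-HIT | VC [5, 18]
  [6] addr=0xb0 blk=22 s=2: L1-HIT | VC [5, 18]
  [7] addr=0x96 blk=18 s=2: VC-HIT | VC [5, 22]
  [8] addr=0xaf blk=21 s=1: L1-HIT | VC [5, 22]
  [9] addr=0xb0 blk=22 s=2: VC-HIT | VC [5, 18]
  [10] addr=0xab blk=21 s=1: L1-HIT | VC [5, 18]
  [11] addr=0x2a blk=5 s=1: VC-HIT | VC [21, 18]
  [12] addr=0xd2 blk=26 s=2: MISS | VC [21, 18, 22]
  [13] addr=0xaf blk=21 s=1: VC-HIT | VC [5, 18, 22]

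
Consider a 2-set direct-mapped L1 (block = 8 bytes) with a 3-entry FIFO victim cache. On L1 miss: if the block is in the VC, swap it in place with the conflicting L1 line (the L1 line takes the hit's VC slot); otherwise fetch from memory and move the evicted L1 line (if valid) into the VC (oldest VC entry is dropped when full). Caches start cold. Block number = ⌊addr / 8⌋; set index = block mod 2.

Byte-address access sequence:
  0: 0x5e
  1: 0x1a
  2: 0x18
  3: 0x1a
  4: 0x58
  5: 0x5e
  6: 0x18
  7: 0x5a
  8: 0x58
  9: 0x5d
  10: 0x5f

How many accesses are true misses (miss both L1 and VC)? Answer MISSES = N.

#0 0x5e→b11/s1 MISS; vc=[]
#1 0x1a→b3/s1 MISS; vc=[11]
#2 0x18→b3/s1 L1-HIT; vc=[11]
#3 0x1a→b3/s1 L1-HIT; vc=[11]
#4 0x58→b11/s1 VC-HIT; vc=[3]
#5 0x5e→b11/s1 L1-HIT; vc=[3]
#6 0x18→b3/s1 VC-HIT; vc=[11]
#7 0x5a→b11/s1 VC-HIT; vc=[3]
#8 0x58→b11/s1 L1-HIT; vc=[3]
#9 0x5d→b11/s1 L1-HIT; vc=[3]
#10 0x5f→b11/s1 L1-HIT; vc=[3]

MISSES = 2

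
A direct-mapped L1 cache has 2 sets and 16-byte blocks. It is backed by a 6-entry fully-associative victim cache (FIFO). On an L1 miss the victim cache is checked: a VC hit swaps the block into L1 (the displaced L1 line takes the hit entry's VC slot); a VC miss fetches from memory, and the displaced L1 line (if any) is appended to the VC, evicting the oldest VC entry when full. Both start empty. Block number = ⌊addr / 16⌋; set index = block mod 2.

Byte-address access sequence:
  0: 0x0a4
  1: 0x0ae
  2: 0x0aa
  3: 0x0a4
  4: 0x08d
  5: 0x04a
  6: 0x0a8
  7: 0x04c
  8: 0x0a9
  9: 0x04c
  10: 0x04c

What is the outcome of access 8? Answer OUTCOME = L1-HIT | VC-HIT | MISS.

#0 0xa4→b10/s0 MISS; vc=[]
#1 0xae→b10/s0 L1-HIT; vc=[]
#2 0xaa→b10/s0 L1-HIT; vc=[]
#3 0xa4→b10/s0 L1-HIT; vc=[]
#4 0x8d→b8/s0 MISS; vc=[10]
#5 0x4a→b4/s0 MISS; vc=[10,8]
#6 0xa8→b10/s0 VC-HIT; vc=[4,8]
#7 0x4c→b4/s0 VC-HIT; vc=[10,8]
#8 0xa9→b10/s0 VC-HIT; vc=[4,8]
#9 0x4c→b4/s0 VC-HIT; vc=[10,8]
#10 0x4c→b4/s0 L1-HIT; vc=[10,8]

OUTCOME = VC-HIT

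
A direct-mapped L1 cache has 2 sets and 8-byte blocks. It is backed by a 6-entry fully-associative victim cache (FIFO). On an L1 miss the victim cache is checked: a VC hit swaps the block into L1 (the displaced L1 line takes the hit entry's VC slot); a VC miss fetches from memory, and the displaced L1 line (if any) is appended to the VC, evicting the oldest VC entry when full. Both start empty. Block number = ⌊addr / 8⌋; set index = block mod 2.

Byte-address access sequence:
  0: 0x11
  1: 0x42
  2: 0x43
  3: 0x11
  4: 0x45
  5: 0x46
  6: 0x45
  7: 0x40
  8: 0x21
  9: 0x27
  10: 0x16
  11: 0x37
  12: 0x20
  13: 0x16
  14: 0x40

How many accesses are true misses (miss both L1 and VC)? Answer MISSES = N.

MISSES = 4

#0 0x11→b2/s0 MISS; vc=[]
#1 0x42→b8/s0 MISS; vc=[2]
#2 0x43→b8/s0 L1-HIT; vc=[2]
#3 0x11→b2/s0 VC-HIT; vc=[8]
#4 0x45→b8/s0 VC-HIT; vc=[2]
#5 0x46→b8/s0 L1-HIT; vc=[2]
#6 0x45→b8/s0 L1-HIT; vc=[2]
#7 0x40→b8/s0 L1-HIT; vc=[2]
#8 0x21→b4/s0 MISS; vc=[2,8]
#9 0x27→b4/s0 L1-HIT; vc=[2,8]
#10 0x16→b2/s0 VC-HIT; vc=[4,8]
#11 0x37→b6/s0 MISS; vc=[4,8,2]
#12 0x20→b4/s0 VC-HIT; vc=[6,8,2]
#13 0x16→b2/s0 VC-HIT; vc=[6,8,4]
#14 0x40→b8/s0 VC-HIT; vc=[6,2,4]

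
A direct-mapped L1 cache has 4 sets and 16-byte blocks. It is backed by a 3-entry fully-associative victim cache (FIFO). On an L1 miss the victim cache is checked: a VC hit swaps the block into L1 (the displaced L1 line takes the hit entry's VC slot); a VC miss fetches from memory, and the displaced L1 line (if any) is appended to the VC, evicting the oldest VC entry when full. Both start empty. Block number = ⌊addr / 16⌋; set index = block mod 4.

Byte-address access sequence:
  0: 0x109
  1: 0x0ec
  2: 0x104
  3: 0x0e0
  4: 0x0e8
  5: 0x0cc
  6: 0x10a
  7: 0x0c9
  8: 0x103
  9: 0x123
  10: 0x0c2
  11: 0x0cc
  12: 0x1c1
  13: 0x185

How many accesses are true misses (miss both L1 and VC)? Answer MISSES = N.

  [0] addr=0x109 blk=16 s=0: MISS | VC []
  [1] addr=0xec blk=14 s=2: MISS | VC []
  [2] addr=0x104 blk=16 s=0: L1-HIT | VC []
  [3] addr=0xe0 blk=14 s=2: L1-HIT | VC []
  [4] addr=0xe8 blk=14 s=2: L1-HIT | VC []
  [5] addr=0xcc blk=12 s=0: MISS | VC [16]
  [6] addr=0x10a blk=16 s=0: VC-HIT | VC [12]
  [7] addr=0xc9 blk=12 s=0: VC-HIT | VC [16]
  [8] addr=0x103 blk=16 s=0: VC-HIT | VC [12]
  [9] addr=0x123 blk=18 s=2: MISS | VC [12, 14]
  [10] addr=0xc2 blk=12 s=0: VC-HIT | VC [16, 14]
  [11] addr=0xcc blk=12 s=0: L1-HIT | VC [16, 14]
  [12] addr=0x1c1 blk=28 s=0: MISS | VC [16, 14, 12]
  [13] addr=0x185 blk=24 s=0: MISS | VC [14, 12, 28]

MISSES = 6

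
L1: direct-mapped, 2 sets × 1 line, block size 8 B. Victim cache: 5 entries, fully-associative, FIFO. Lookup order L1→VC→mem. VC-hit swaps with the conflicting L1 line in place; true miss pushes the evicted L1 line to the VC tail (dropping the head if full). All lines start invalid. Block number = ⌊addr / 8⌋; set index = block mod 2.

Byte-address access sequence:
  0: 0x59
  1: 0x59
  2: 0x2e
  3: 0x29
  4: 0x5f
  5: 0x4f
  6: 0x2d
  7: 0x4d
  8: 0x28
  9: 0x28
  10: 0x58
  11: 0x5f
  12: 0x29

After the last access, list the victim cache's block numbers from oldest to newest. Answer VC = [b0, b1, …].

  [0] addr=0x59 blk=11 s=1: MISS | VC []
  [1] addr=0x59 blk=11 s=1: L1-HIT | VC []
  [2] addr=0x2e blk=5 s=1: MISS | VC [11]
  [3] addr=0x29 blk=5 s=1: L1-HIT | VC [11]
  [4] addr=0x5f blk=11 s=1: VC-HIT | VC [5]
  [5] addr=0x4f blk=9 s=1: MISS | VC [5, 11]
  [6] addr=0x2d blk=5 s=1: VC-HIT | VC [9, 11]
  [7] addr=0x4d blk=9 s=1: VC-HIT | VC [5, 11]
  [8] addr=0x28 blk=5 s=1: VC-HIT | VC [9, 11]
  [9] addr=0x28 blk=5 s=1: L1-HIT | VC [9, 11]
  [10] addr=0x58 blk=11 s=1: VC-HIT | VC [9, 5]
  [11] addr=0x5f blk=11 s=1: L1-HIT | VC [9, 5]
  [12] addr=0x29 blk=5 s=1: VC-HIT | VC [9, 11]

VC = [9, 11]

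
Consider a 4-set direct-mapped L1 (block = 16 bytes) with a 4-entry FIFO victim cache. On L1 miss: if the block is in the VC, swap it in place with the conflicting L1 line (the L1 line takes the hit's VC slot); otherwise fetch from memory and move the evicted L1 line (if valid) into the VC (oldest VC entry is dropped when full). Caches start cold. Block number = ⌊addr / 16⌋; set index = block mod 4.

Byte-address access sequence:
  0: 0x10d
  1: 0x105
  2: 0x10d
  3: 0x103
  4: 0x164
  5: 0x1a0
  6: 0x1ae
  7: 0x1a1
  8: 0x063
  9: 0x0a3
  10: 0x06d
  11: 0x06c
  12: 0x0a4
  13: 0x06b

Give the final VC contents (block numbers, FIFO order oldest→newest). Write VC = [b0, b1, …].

#0 0x10d→b16/s0 MISS; vc=[]
#1 0x105→b16/s0 L1-HIT; vc=[]
#2 0x10d→b16/s0 L1-HIT; vc=[]
#3 0x103→b16/s0 L1-HIT; vc=[]
#4 0x164→b22/s2 MISS; vc=[]
#5 0x1a0→b26/s2 MISS; vc=[22]
#6 0x1ae→b26/s2 L1-HIT; vc=[22]
#7 0x1a1→b26/s2 L1-HIT; vc=[22]
#8 0x63→b6/s2 MISS; vc=[22,26]
#9 0xa3→b10/s2 MISS; vc=[22,26,6]
#10 0x6d→b6/s2 VC-HIT; vc=[22,26,10]
#11 0x6c→b6/s2 L1-HIT; vc=[22,26,10]
#12 0xa4→b10/s2 VC-HIT; vc=[22,26,6]
#13 0x6b→b6/s2 VC-HIT; vc=[22,26,10]

VC = [22, 26, 10]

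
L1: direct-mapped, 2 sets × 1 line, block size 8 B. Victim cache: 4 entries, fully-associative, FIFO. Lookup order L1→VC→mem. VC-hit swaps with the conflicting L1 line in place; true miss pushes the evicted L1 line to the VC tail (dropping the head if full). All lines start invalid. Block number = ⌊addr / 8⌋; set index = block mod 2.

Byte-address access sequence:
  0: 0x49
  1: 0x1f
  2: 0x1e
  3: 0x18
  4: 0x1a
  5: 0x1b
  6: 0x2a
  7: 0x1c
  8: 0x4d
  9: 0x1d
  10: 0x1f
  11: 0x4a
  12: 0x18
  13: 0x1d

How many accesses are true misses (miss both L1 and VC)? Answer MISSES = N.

#0 0x49→b9/s1 MISS; vc=[]
#1 0x1f→b3/s1 MISS; vc=[9]
#2 0x1e→b3/s1 L1-HIT; vc=[9]
#3 0x18→b3/s1 L1-HIT; vc=[9]
#4 0x1a→b3/s1 L1-HIT; vc=[9]
#5 0x1b→b3/s1 L1-HIT; vc=[9]
#6 0x2a→b5/s1 MISS; vc=[9,3]
#7 0x1c→b3/s1 VC-HIT; vc=[9,5]
#8 0x4d→b9/s1 VC-HIT; vc=[3,5]
#9 0x1d→b3/s1 VC-HIT; vc=[9,5]
#10 0x1f→b3/s1 L1-HIT; vc=[9,5]
#11 0x4a→b9/s1 VC-HIT; vc=[3,5]
#12 0x18→b3/s1 VC-HIT; vc=[9,5]
#13 0x1d→b3/s1 L1-HIT; vc=[9,5]

MISSES = 3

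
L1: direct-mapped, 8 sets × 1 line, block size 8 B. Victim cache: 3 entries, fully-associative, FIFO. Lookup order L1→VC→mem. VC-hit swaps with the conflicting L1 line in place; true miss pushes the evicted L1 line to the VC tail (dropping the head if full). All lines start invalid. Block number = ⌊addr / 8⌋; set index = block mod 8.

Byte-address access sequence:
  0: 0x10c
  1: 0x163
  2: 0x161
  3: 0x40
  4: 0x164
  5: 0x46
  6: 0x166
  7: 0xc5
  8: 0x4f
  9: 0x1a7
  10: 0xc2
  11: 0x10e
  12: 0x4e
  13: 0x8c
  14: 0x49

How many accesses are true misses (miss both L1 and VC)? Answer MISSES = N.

  [0] addr=0x10c blk=33 s=1: MISS | VC []
  [1] addr=0x163 blk=44 s=4: MISS | VC []
  [2] addr=0x161 blk=44 s=4: L1-HIT | VC []
  [3] addr=0x40 blk=8 s=0: MISS | VC []
  [4] addr=0x164 blk=44 s=4: L1-HIT | VC []
  [5] addr=0x46 blk=8 s=0: L1-HIT | VC []
  [6] addr=0x166 blk=44 s=4: L1-HIT | VC []
  [7] addr=0xc5 blk=24 s=0: MISS | VC [8]
  [8] addr=0x4f blk=9 s=1: MISS | VC [8, 33]
  [9] addr=0x1a7 blk=52 s=4: MISS | VC [8, 33, 44]
  [10] addr=0xc2 blk=24 s=0: L1-HIT | VC [8, 33, 44]
  [11] addr=0x10e blk=33 s=1: VC-HIT | VC [8, 9, 44]
  [12] addr=0x4e blk=9 s=1: VC-HIT | VC [8, 33, 44]
  [13] addr=0x8c blk=17 s=1: MISS | VC [33, 44, 9]
  [14] addr=0x49 blk=9 s=1: VC-HIT | VC [33, 44, 17]

MISSES = 7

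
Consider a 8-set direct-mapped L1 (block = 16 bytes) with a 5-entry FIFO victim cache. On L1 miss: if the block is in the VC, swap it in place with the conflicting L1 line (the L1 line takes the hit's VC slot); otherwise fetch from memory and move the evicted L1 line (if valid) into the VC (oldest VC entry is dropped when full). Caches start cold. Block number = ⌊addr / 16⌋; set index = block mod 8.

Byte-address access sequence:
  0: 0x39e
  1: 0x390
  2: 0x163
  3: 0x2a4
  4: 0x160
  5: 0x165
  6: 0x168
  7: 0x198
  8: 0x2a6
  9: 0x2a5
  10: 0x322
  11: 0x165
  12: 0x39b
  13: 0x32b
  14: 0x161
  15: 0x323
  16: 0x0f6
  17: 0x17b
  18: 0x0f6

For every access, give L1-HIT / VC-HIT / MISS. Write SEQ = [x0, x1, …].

SEQ = [MISS, L1-HIT, MISS, MISS, L1-HIT, L1-HIT, L1-HIT, MISS, L1-HIT, L1-HIT, MISS, L1-HIT, VC-HIT, L1-HIT, L1-HIT, L1-HIT, MISS, MISS, VC-HIT]

#0 0x39e→b57/s1 MISS; vc=[]
#1 0x390→b57/s1 L1-HIT; vc=[]
#2 0x163→b22/s6 MISS; vc=[]
#3 0x2a4→b42/s2 MISS; vc=[]
#4 0x160→b22/s6 L1-HIT; vc=[]
#5 0x165→b22/s6 L1-HIT; vc=[]
#6 0x168→b22/s6 L1-HIT; vc=[]
#7 0x198→b25/s1 MISS; vc=[57]
#8 0x2a6→b42/s2 L1-HIT; vc=[57]
#9 0x2a5→b42/s2 L1-HIT; vc=[57]
#10 0x322→b50/s2 MISS; vc=[57,42]
#11 0x165→b22/s6 L1-HIT; vc=[57,42]
#12 0x39b→b57/s1 VC-HIT; vc=[25,42]
#13 0x32b→b50/s2 L1-HIT; vc=[25,42]
#14 0x161→b22/s6 L1-HIT; vc=[25,42]
#15 0x323→b50/s2 L1-HIT; vc=[25,42]
#16 0xf6→b15/s7 MISS; vc=[25,42]
#17 0x17b→b23/s7 MISS; vc=[25,42,15]
#18 0xf6→b15/s7 VC-HIT; vc=[25,42,23]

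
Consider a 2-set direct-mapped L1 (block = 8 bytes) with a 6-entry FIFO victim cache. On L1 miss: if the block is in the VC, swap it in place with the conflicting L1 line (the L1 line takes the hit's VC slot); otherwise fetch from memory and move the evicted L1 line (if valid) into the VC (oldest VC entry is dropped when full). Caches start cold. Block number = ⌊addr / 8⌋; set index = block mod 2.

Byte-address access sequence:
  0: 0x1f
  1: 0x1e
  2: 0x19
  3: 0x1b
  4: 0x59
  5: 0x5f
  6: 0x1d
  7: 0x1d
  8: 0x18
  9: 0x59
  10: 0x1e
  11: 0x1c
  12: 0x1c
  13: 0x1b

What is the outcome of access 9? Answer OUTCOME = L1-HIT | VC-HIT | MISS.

  [0] addr=0x1f blk=3 s=1: MISS | VC []
  [1] addr=0x1e blk=3 s=1: L1-HIT | VC []
  [2] addr=0x19 blk=3 s=1: L1-HIT | VC []
  [3] addr=0x1b blk=3 s=1: L1-HIT | VC []
  [4] addr=0x59 blk=11 s=1: MISS | VC [3]
  [5] addr=0x5f blk=11 s=1: L1-HIT | VC [3]
  [6] addr=0x1d blk=3 s=1: VC-HIT | VC [11]
  [7] addr=0x1d blk=3 s=1: L1-HIT | VC [11]
  [8] addr=0x18 blk=3 s=1: L1-HIT | VC [11]
  [9] addr=0x59 blk=11 s=1: VC-HIT | VC [3]
  [10] addr=0x1e blk=3 s=1: VC-HIT | VC [11]
  [11] addr=0x1c blk=3 s=1: L1-HIT | VC [11]
  [12] addr=0x1c blk=3 s=1: L1-HIT | VC [11]
  [13] addr=0x1b blk=3 s=1: L1-HIT | VC [11]

OUTCOME = VC-HIT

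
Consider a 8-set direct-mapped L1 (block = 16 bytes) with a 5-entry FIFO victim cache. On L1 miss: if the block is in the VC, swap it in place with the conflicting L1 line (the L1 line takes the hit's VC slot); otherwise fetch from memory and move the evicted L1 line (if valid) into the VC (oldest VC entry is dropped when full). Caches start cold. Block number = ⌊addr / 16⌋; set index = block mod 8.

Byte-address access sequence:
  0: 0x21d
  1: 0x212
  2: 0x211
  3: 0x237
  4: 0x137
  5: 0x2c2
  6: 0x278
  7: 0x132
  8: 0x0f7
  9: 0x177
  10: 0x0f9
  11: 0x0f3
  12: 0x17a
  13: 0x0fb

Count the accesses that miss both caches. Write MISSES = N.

MISSES = 7

#0 0x21d→b33/s1 MISS; vc=[]
#1 0x212→b33/s1 L1-HIT; vc=[]
#2 0x211→b33/s1 L1-HIT; vc=[]
#3 0x237→b35/s3 MISS; vc=[]
#4 0x137→b19/s3 MISS; vc=[35]
#5 0x2c2→b44/s4 MISS; vc=[35]
#6 0x278→b39/s7 MISS; vc=[35]
#7 0x132→b19/s3 L1-HIT; vc=[35]
#8 0xf7→b15/s7 MISS; vc=[35,39]
#9 0x177→b23/s7 MISS; vc=[35,39,15]
#10 0xf9→b15/s7 VC-HIT; vc=[35,39,23]
#11 0xf3→b15/s7 L1-HIT; vc=[35,39,23]
#12 0x17a→b23/s7 VC-HIT; vc=[35,39,15]
#13 0xfb→b15/s7 VC-HIT; vc=[35,39,23]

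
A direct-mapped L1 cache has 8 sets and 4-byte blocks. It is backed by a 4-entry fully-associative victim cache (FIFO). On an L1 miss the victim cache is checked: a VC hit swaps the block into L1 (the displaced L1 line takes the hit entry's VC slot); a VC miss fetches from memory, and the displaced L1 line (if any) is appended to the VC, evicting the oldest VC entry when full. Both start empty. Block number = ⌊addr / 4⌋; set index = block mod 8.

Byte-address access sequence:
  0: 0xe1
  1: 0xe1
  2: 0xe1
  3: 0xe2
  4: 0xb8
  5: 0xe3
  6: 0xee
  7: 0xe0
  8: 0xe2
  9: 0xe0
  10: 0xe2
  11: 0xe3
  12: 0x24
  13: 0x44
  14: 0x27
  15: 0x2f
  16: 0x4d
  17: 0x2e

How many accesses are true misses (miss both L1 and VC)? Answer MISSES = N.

#0 0xe1→b56/s0 MISS; vc=[]
#1 0xe1→b56/s0 L1-HIT; vc=[]
#2 0xe1→b56/s0 L1-HIT; vc=[]
#3 0xe2→b56/s0 L1-HIT; vc=[]
#4 0xb8→b46/s6 MISS; vc=[]
#5 0xe3→b56/s0 L1-HIT; vc=[]
#6 0xee→b59/s3 MISS; vc=[]
#7 0xe0→b56/s0 L1-HIT; vc=[]
#8 0xe2→b56/s0 L1-HIT; vc=[]
#9 0xe0→b56/s0 L1-HIT; vc=[]
#10 0xe2→b56/s0 L1-HIT; vc=[]
#11 0xe3→b56/s0 L1-HIT; vc=[]
#12 0x24→b9/s1 MISS; vc=[]
#13 0x44→b17/s1 MISS; vc=[9]
#14 0x27→b9/s1 VC-HIT; vc=[17]
#15 0x2f→b11/s3 MISS; vc=[17,59]
#16 0x4d→b19/s3 MISS; vc=[17,59,11]
#17 0x2e→b11/s3 VC-HIT; vc=[17,59,19]

MISSES = 7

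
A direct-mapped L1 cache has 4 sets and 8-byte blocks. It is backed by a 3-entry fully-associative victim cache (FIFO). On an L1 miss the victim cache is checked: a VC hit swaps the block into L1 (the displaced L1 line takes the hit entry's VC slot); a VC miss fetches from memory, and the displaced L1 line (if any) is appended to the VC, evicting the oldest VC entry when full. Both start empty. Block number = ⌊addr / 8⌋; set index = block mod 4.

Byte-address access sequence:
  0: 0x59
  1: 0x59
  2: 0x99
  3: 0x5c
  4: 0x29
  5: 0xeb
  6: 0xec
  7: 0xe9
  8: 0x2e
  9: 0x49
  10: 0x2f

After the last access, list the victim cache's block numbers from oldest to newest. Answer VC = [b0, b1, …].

VC = [19, 29, 9]

#0 0x59→b11/s3 MISS; vc=[]
#1 0x59→b11/s3 L1-HIT; vc=[]
#2 0x99→b19/s3 MISS; vc=[11]
#3 0x5c→b11/s3 VC-HIT; vc=[19]
#4 0x29→b5/s1 MISS; vc=[19]
#5 0xeb→b29/s1 MISS; vc=[19,5]
#6 0xec→b29/s1 L1-HIT; vc=[19,5]
#7 0xe9→b29/s1 L1-HIT; vc=[19,5]
#8 0x2e→b5/s1 VC-HIT; vc=[19,29]
#9 0x49→b9/s1 MISS; vc=[19,29,5]
#10 0x2f→b5/s1 VC-HIT; vc=[19,29,9]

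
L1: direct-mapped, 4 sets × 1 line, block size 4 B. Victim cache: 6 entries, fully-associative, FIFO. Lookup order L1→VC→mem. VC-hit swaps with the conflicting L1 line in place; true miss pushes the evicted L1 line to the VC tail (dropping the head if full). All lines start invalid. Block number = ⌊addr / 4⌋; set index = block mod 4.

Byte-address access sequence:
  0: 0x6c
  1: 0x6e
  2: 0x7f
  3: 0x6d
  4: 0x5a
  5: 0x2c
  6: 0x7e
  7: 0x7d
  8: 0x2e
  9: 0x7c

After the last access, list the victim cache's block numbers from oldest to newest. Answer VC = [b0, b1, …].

VC = [11, 27]

  [0] addr=0x6c blk=27 s=3: MISS | VC []
  [1] addr=0x6e blk=27 s=3: L1-HIT | VC []
  [2] addr=0x7f blk=31 s=3: MISS | VC [27]
  [3] addr=0x6d blk=27 s=3: VC-HIT | VC [31]
  [4] addr=0x5a blk=22 s=2: MISS | VC [31]
  [5] addr=0x2c blk=11 s=3: MISS | VC [31, 27]
  [6] addr=0x7e blk=31 s=3: VC-HIT | VC [11, 27]
  [7] addr=0x7d blk=31 s=3: L1-HIT | VC [11, 27]
  [8] addr=0x2e blk=11 s=3: VC-HIT | VC [31, 27]
  [9] addr=0x7c blk=31 s=3: VC-HIT | VC [11, 27]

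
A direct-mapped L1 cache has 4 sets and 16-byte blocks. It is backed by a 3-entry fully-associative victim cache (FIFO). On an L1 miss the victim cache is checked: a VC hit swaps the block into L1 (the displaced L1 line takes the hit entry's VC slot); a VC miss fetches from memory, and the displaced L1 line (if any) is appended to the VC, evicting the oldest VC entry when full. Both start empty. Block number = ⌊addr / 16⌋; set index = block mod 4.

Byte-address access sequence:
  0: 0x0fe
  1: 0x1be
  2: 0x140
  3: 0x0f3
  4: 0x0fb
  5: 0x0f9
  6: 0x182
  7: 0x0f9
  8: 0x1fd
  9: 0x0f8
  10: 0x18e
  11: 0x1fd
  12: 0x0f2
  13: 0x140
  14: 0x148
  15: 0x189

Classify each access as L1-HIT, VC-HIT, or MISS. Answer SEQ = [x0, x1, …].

0: 0xfe (blk 15, set 3) → MISS  vc=[]
1: 0x1be (blk 27, set 3) → MISS  vc=[15]
2: 0x140 (blk 20, set 0) → MISS  vc=[15]
3: 0xf3 (blk 15, set 3) → VC-HIT  vc=[27]
4: 0xfb (blk 15, set 3) → L1-HIT  vc=[27]
5: 0xf9 (blk 15, set 3) → L1-HIT  vc=[27]
6: 0x182 (blk 24, set 0) → MISS  vc=[27, 20]
7: 0xf9 (blk 15, set 3) → L1-HIT  vc=[27, 20]
8: 0x1fd (blk 31, set 3) → MISS  vc=[27, 20, 15]
9: 0xf8 (blk 15, set 3) → VC-HIT  vc=[27, 20, 31]
10: 0x18e (blk 24, set 0) → L1-HIT  vc=[27, 20, 31]
11: 0x1fd (blk 31, set 3) → VC-HIT  vc=[27, 20, 15]
12: 0xf2 (blk 15, set 3) → VC-HIT  vc=[27, 20, 31]
13: 0x140 (blk 20, set 0) → VC-HIT  vc=[27, 24, 31]
14: 0x148 (blk 20, set 0) → L1-HIT  vc=[27, 24, 31]
15: 0x189 (blk 24, set 0) → VC-HIT  vc=[27, 20, 31]

SEQ = [MISS, MISS, MISS, VC-HIT, L1-HIT, L1-HIT, MISS, L1-HIT, MISS, VC-HIT, L1-HIT, VC-HIT, VC-HIT, VC-HIT, L1-HIT, VC-HIT]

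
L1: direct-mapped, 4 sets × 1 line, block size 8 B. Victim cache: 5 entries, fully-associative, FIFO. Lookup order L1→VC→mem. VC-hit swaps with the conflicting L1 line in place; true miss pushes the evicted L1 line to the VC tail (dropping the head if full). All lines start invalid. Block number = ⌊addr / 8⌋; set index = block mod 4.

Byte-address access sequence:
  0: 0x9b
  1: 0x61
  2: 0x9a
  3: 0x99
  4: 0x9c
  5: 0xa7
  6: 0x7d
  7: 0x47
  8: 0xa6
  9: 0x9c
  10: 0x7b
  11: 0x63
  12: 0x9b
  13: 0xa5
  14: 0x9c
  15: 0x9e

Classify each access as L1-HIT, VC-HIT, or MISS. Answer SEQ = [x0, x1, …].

  [0] addr=0x9b blk=19 s=3: MISS | VC []
  [1] addr=0x61 blk=12 s=0: MISS | VC []
  [2] addr=0x9a blk=19 s=3: L1-HIT | VC []
  [3] addr=0x99 blk=19 s=3: L1-HIT | VC []
  [4] addr=0x9c blk=19 s=3: L1-HIT | VC []
  [5] addr=0xa7 blk=20 s=0: MISS | VC [12]
  [6] addr=0x7d blk=15 s=3: MISS | VC [12, 19]
  [7] addr=0x47 blk=8 s=0: MISS | VC [12, 19, 20]
  [8] addr=0xa6 blk=20 s=0: VC-HIT | VC [12, 19, 8]
  [9] addr=0x9c blk=19 s=3: VC-HIT | VC [12, 15, 8]
  [10] addr=0x7b blk=15 s=3: VC-HIT | VC [12, 19, 8]
  [11] addr=0x63 blk=12 s=0: VC-HIT | VC [20, 19, 8]
  [12] addr=0x9b blk=19 s=3: VC-HIT | VC [20, 15, 8]
  [13] addr=0xa5 blk=20 s=0: VC-HIT | VC [12, 15, 8]
  [14] addr=0x9c blk=19 s=3: L1-HIT | VC [12, 15, 8]
  [15] addr=0x9e blk=19 s=3: L1-HIT | VC [12, 15, 8]

SEQ = [MISS, MISS, L1-HIT, L1-HIT, L1-HIT, MISS, MISS, MISS, VC-HIT, VC-HIT, VC-HIT, VC-HIT, VC-HIT, VC-HIT, L1-HIT, L1-HIT]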